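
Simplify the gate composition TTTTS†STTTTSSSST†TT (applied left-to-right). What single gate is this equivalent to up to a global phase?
T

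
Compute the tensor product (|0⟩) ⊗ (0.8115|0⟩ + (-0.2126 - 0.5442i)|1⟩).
0.8115|00⟩ + (-0.2126 - 0.5442i)|01⟩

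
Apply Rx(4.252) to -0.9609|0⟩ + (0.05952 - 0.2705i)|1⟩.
(0.2766 - 0.05058i)|0⟩ + (-0.03137 + 0.9592i)|1⟩

Rx(4.252) = [[cos(θ/2), −i·sin(θ/2)], [−i·sin(θ/2), cos(θ/2)]]; θ = 4.252, cos(θ/2) ≈ -0.527116, sin(θ/2) ≈ 0.849793.
With a = amp(|0⟩) = -0.9609 and b = amp(|1⟩) = (0.05952 - 0.2705i):
new amp(|0⟩) = (-0.527116)·a + (-0.849793i)·b = (0.2766 - 0.05058i)
new amp(|1⟩) = (-0.849793i)·a + (-0.527116)·b = (-0.03137 + 0.9592i)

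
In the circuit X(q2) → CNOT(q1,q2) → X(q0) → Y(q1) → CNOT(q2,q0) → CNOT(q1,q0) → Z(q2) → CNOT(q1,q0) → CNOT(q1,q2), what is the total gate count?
9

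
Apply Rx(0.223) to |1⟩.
-0.1113i|0⟩ + 0.9938|1⟩

Rx(0.223) = [[cos(θ/2), −i·sin(θ/2)], [−i·sin(θ/2), cos(θ/2)]]; θ = 0.223, cos(θ/2) ≈ 0.99379, sin(θ/2) ≈ 0.111269.
With a = amp(|0⟩) = 0 and b = amp(|1⟩) = 1:
new amp(|0⟩) = (0.99379)·a + (-0.111269i)·b = -0.1113i
new amp(|1⟩) = (-0.111269i)·a + (0.99379)·b = 0.9938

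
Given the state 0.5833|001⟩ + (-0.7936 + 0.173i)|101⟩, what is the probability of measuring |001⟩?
0.3402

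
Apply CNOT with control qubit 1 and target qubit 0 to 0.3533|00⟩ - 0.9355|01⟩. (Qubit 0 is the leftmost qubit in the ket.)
0.3533|00⟩ - 0.9355|11⟩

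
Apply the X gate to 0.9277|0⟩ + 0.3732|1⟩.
0.3732|0⟩ + 0.9277|1⟩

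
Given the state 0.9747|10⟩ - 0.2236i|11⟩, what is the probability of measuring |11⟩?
0.05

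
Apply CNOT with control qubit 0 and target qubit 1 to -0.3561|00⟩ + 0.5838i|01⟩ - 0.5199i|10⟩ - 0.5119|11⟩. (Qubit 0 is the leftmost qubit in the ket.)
-0.3561|00⟩ + 0.5838i|01⟩ - 0.5119|10⟩ - 0.5199i|11⟩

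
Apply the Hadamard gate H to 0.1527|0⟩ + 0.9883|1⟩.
0.8068|0⟩ - 0.5909|1⟩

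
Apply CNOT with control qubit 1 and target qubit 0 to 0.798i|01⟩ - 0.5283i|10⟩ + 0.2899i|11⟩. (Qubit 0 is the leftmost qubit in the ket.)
0.2899i|01⟩ - 0.5283i|10⟩ + 0.798i|11⟩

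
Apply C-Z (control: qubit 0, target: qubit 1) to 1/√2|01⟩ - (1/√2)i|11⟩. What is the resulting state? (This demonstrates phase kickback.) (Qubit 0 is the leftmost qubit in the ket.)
1/√2|01⟩ + (1/√2)i|11⟩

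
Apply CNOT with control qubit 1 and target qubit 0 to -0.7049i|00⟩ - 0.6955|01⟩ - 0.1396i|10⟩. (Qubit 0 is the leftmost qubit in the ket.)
-0.7049i|00⟩ - 0.1396i|10⟩ - 0.6955|11⟩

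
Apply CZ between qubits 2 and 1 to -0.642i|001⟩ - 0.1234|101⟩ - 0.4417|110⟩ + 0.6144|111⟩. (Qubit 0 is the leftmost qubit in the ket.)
-0.642i|001⟩ - 0.1234|101⟩ - 0.4417|110⟩ - 0.6144|111⟩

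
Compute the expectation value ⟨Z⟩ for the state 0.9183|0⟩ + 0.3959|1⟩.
0.6865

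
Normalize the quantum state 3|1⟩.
|1⟩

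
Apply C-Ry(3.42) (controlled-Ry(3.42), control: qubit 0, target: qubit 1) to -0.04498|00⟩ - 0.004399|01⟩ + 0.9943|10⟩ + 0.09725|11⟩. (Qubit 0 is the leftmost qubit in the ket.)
-0.04498|00⟩ - 0.004399|01⟩ - 0.2343|10⟩ + 0.9712|11⟩

C-Ry(3.42) leaves the control-|0⟩ kets |00⟩, |01⟩ unchanged and applies Ry(3.42) to qubit 1 on the control-|1⟩ pair (|10⟩, |11⟩).
Ry(3.42) = [[cos(θ/2), −sin(θ/2)], [sin(θ/2), cos(θ/2)]]; θ = 3.42, cos(θ/2) ≈ -0.138755, sin(θ/2) ≈ 0.990327.
With a = amp(|10⟩) = 0.9943 and b = amp(|11⟩) = 0.09725:
new amp(|10⟩) = (-0.138755)·a + (-0.990327)·b = -0.2343
new amp(|11⟩) = (0.990327)·a + (-0.138755)·b = 0.9712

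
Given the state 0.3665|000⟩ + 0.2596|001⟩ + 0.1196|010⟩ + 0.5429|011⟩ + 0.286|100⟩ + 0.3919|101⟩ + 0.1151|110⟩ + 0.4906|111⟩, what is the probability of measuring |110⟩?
0.01325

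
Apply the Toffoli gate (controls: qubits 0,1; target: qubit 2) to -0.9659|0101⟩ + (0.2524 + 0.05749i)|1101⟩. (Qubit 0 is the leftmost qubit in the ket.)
-0.9659|0101⟩ + (0.2524 + 0.05749i)|1111⟩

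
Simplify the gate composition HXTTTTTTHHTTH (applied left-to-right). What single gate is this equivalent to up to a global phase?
Z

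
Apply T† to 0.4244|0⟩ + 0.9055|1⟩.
0.4244|0⟩ + (0.6403 - 0.6403i)|1⟩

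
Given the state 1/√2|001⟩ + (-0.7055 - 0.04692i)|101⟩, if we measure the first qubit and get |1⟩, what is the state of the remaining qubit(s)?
(-0.9978 - 0.06636i)|01⟩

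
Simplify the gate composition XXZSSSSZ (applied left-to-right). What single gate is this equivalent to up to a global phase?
I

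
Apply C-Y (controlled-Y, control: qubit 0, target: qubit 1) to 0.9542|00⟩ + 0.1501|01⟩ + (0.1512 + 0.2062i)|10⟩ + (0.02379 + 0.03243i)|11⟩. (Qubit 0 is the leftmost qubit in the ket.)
0.9542|00⟩ + 0.1501|01⟩ + (0.03243 - 0.02379i)|10⟩ + (-0.2062 + 0.1512i)|11⟩

C-Y leaves the control-|0⟩ kets |00⟩, |01⟩ unchanged and applies Y to qubit 1 on the control-|1⟩ pair (|10⟩, |11⟩).
Y = [[0, -i], [i, 0]].
With a = amp(|10⟩) = (0.1512 + 0.2062i) and b = amp(|11⟩) = (0.02379 + 0.03243i):
new amp(|10⟩) = (-i)·b = (0.03243 - 0.02379i)
new amp(|11⟩) = (i)·a = (-0.2062 + 0.1512i)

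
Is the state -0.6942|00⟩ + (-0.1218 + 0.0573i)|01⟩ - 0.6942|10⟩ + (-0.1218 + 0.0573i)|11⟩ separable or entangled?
Separable

Writing the state as a|00⟩ + b|01⟩ + c|10⟩ + d|11⟩, it is a product state iff ad − bc = 0.
Here (a, b, c, d) = (-0.6942, (-0.1218 + 0.0573i), -0.6942, (-0.1218 + 0.0573i)): ad − bc = (-0.6942)(-0.1218 + 0.0573i) − (-0.1218 + 0.0573i)(-0.6942) = 0, so the state is separable.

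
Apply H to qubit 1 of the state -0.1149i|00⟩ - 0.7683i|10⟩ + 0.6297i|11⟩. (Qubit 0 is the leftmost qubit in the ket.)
-0.08125i|00⟩ - 0.08125i|01⟩ - 0.098i|10⟩ - 0.9885i|11⟩

H on qubit 1 mixes each pair of kets that differ only in qubit 1: amplitudes (a, b) of (|…0…⟩, |…1…⟩) become ((a + b)/√2, (a − b)/√2). Kets absent from the input have amplitude 0.
(|00⟩, |01⟩): (a, b) = (-0.1149i, 0) → (-0.08125i, -0.08125i)
(|10⟩, |11⟩): (a, b) = (-0.7683i, 0.6297i) → (-0.098i, -0.9885i)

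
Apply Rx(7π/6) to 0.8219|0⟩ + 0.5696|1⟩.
(-0.2127 - 0.5502i)|0⟩ + (-0.1474 - 0.7939i)|1⟩

Rx(7π/6) = [[cos(θ/2), −i·sin(θ/2)], [−i·sin(θ/2), cos(θ/2)]]; θ = 7π/6, cos(θ/2) ≈ -0.258819, sin(θ/2) ≈ 0.965926.
With a = amp(|0⟩) = 0.8219 and b = amp(|1⟩) = 0.5696:
new amp(|0⟩) = (-0.258819)·a + (-0.965926i)·b = (-0.2127 - 0.5502i)
new amp(|1⟩) = (-0.965926i)·a + (-0.258819)·b = (-0.1474 - 0.7939i)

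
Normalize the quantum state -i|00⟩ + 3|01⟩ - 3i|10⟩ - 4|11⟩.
-0.169i|00⟩ + 0.5071|01⟩ - 0.5071i|10⟩ - 0.6761|11⟩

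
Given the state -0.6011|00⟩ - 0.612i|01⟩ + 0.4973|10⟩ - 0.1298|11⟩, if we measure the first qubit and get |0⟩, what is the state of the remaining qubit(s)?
-0.7007|0⟩ - 0.7134i|1⟩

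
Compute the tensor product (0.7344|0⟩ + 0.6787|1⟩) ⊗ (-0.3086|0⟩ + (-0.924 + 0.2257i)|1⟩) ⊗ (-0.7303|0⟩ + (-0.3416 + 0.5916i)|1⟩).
0.1655|000⟩ + (0.07742 - 0.1341i)|001⟩ + (0.4956 - 0.1211i)|010⟩ + (0.1337 - 0.4581i)|011⟩ + 0.153|100⟩ + (0.07155 - 0.1239i)|101⟩ + (0.458 - 0.1119i)|110⟩ + (0.1236 - 0.4233i)|111⟩

amp(|b₁b₂…⟩) = product of the factor amplitudes for bits b₁, b₂, …; only kets whose every factor amplitude is nonzero survive.
|000⟩: (0.7344)(-0.3086)(-0.7303) = 0.1655
|001⟩: (0.7344)(-0.3086)(-0.3416 + 0.5916i) = (0.07742 - 0.1341i)
|010⟩: (0.7344)(-0.924 + 0.2257i)(-0.7303) = (0.4956 - 0.1211i)
|011⟩: (0.7344)(-0.924 + 0.2257i)(-0.3416 + 0.5916i) = (0.1337 - 0.4581i)
|100⟩: (0.6787)(-0.3086)(-0.7303) = 0.153
|101⟩: (0.6787)(-0.3086)(-0.3416 + 0.5916i) = (0.07155 - 0.1239i)
|110⟩: (0.6787)(-0.924 + 0.2257i)(-0.7303) = (0.458 - 0.1119i)
|111⟩: (0.6787)(-0.924 + 0.2257i)(-0.3416 + 0.5916i) = (0.1236 - 0.4233i)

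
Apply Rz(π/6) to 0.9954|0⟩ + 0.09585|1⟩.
(0.9615 - 0.2576i)|0⟩ + (0.09258 + 0.02481i)|1⟩

Rz(π/6) = [[e^(−iθ/2), 0], [0, e^(iθ/2)]] with e^(±iθ/2) = cos(θ/2) ± i·sin(θ/2); θ = π/6, cos(θ/2) ≈ 0.965926, sin(θ/2) ≈ 0.258819.
With a = amp(|0⟩) = 0.9954 and b = amp(|1⟩) = 0.09585:
new amp(|0⟩) = (0.965926 - 0.258819i)·a = (0.9615 - 0.2576i)
new amp(|1⟩) = (0.965926 + 0.258819i)·b = (0.09258 + 0.02481i)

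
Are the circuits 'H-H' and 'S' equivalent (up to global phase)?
No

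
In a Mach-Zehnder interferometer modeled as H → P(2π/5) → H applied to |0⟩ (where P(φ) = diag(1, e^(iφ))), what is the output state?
(0.6545 + 0.4755i)|0⟩ + (0.3455 - 0.4755i)|1⟩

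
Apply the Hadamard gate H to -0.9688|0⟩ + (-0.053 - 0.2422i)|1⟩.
(-0.7225 - 0.1713i)|0⟩ + (-0.6476 + 0.1713i)|1⟩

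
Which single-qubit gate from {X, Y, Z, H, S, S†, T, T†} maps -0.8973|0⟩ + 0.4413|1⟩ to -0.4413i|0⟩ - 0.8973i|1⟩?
Y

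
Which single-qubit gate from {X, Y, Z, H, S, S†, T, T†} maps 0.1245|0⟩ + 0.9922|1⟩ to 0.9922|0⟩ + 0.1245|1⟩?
X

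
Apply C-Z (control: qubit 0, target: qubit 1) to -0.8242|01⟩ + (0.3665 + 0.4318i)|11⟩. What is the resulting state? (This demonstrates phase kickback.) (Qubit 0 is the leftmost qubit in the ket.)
-0.8242|01⟩ + (-0.3665 - 0.4318i)|11⟩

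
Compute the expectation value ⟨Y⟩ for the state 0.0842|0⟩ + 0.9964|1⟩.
0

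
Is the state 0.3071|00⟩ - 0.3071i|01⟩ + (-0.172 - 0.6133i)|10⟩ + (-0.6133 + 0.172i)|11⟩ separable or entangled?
Separable

Writing the state as a|00⟩ + b|01⟩ + c|10⟩ + d|11⟩, it is a product state iff ad − bc = 0.
Here (a, b, c, d) = (0.3071, -0.3071i, (-0.172 - 0.6133i), (-0.6133 + 0.172i)): ad − bc = (0.3071)(-0.6133 + 0.172i) − (-0.3071i)(-0.172 - 0.6133i) = 0, so the state is separable.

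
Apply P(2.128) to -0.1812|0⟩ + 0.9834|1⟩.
-0.1812|0⟩ + (-0.52 + 0.8346i)|1⟩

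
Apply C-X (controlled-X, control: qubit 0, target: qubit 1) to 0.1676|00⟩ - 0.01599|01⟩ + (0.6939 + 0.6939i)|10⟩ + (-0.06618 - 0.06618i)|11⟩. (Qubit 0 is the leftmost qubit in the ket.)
0.1676|00⟩ - 0.01599|01⟩ + (-0.06618 - 0.06618i)|10⟩ + (0.6939 + 0.6939i)|11⟩

C-X leaves the control-|0⟩ kets |00⟩, |01⟩ unchanged and applies X to qubit 1 on the control-|1⟩ pair (|10⟩, |11⟩).
X = [[0, 1], [1, 0]].
With a = amp(|10⟩) = (0.6939 + 0.6939i) and b = amp(|11⟩) = (-0.06618 - 0.06618i):
new amp(|10⟩) = (1)·b = (-0.06618 - 0.06618i)
new amp(|11⟩) = (1)·a = (0.6939 + 0.6939i)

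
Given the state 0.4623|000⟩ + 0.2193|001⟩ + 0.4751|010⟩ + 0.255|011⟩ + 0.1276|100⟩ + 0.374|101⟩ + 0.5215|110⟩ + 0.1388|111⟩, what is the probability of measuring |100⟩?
0.01628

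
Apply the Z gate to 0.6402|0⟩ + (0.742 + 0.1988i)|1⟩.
0.6402|0⟩ + (-0.742 - 0.1988i)|1⟩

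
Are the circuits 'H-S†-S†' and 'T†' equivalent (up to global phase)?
No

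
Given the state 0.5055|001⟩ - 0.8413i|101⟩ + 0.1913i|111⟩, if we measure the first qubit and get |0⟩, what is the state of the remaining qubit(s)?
|01⟩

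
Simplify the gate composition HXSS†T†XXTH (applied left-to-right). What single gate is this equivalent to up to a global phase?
Z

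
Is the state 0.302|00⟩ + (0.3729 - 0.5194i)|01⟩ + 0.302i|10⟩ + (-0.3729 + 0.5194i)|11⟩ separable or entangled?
Entangled

Writing the state as a|00⟩ + b|01⟩ + c|10⟩ + d|11⟩, it is a product state iff ad − bc = 0.
Here (a, b, c, d) = (0.302, (0.3729 - 0.5194i), 0.302i, (-0.3729 + 0.5194i)): ad − bc = (0.302)(-0.3729 + 0.5194i) − (0.3729 - 0.5194i)(0.302i) = (-0.2695 + 0.04424i) ≠ 0, so the state is entangled.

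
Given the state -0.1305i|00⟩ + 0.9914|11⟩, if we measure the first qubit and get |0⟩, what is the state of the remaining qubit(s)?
-i|0⟩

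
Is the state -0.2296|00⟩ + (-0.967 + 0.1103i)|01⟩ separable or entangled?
Separable

Writing the state as a|00⟩ + b|01⟩ + c|10⟩ + d|11⟩, it is a product state iff ad − bc = 0.
Here (a, b, c, d) = (-0.2296, (-0.967 + 0.1103i), 0, 0): ad − bc = (-0.2296)(0) − (-0.967 + 0.1103i)(0) = 0, so the state is separable.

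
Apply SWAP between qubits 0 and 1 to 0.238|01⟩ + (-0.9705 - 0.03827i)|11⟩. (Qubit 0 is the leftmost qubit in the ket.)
0.238|10⟩ + (-0.9705 - 0.03827i)|11⟩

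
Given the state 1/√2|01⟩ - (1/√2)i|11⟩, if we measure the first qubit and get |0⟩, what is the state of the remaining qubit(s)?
|1⟩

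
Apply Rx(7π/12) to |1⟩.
-0.7934i|0⟩ + 0.6088|1⟩

Rx(7π/12) = [[cos(θ/2), −i·sin(θ/2)], [−i·sin(θ/2), cos(θ/2)]]; θ = 7π/12, cos(θ/2) ≈ 0.608761, sin(θ/2) ≈ 0.793353.
With a = amp(|0⟩) = 0 and b = amp(|1⟩) = 1:
new amp(|0⟩) = (0.608761)·a + (-0.793353i)·b = -0.7934i
new amp(|1⟩) = (-0.793353i)·a + (0.608761)·b = 0.6088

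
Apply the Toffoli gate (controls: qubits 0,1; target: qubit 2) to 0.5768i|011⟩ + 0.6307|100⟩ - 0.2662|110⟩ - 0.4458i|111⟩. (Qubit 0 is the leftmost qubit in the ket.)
0.5768i|011⟩ + 0.6307|100⟩ - 0.4458i|110⟩ - 0.2662|111⟩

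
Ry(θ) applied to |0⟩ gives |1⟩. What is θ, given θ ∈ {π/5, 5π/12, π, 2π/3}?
π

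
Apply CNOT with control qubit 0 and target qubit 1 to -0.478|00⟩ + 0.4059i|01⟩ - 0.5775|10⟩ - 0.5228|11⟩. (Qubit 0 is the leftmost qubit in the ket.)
-0.478|00⟩ + 0.4059i|01⟩ - 0.5228|10⟩ - 0.5775|11⟩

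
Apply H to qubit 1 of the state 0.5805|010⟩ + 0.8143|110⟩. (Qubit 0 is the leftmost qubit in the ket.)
0.4105|000⟩ - 0.4105|010⟩ + 0.5758|100⟩ - 0.5758|110⟩

H on qubit 1 mixes each pair of kets that differ only in qubit 1: amplitudes (a, b) of (|…0…⟩, |…1…⟩) become ((a + b)/√2, (a − b)/√2). Kets absent from the input have amplitude 0.
(|000⟩, |010⟩): (a, b) = (0, 0.5805) → (0.4105, -0.4105)
(|100⟩, |110⟩): (a, b) = (0, 0.8143) → (0.5758, -0.5758)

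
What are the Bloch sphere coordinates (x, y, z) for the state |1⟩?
(0, 0, -1)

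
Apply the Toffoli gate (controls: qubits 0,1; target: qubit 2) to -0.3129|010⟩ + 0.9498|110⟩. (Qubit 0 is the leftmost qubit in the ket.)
-0.3129|010⟩ + 0.9498|111⟩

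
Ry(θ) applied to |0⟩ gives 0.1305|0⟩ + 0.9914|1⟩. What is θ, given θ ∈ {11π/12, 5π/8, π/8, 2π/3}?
11π/12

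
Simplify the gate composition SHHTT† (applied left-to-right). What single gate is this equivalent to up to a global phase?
S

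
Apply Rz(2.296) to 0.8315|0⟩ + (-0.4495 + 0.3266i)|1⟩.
(0.3412 - 0.7583i)|0⟩ + (-0.4823 - 0.2759i)|1⟩

Rz(2.296) = [[e^(−iθ/2), 0], [0, e^(iθ/2)]] with e^(±iθ/2) = cos(θ/2) ± i·sin(θ/2); θ = 2.296, cos(θ/2) ≈ 0.410312, sin(θ/2) ≈ 0.911945.
With a = amp(|0⟩) = 0.8315 and b = amp(|1⟩) = (-0.4495 + 0.3266i):
new amp(|0⟩) = (0.410312 - 0.911945i)·a = (0.3412 - 0.7583i)
new amp(|1⟩) = (0.410312 + 0.911945i)·b = (-0.4823 - 0.2759i)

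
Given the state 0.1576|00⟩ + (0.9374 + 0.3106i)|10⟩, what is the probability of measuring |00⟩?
0.02484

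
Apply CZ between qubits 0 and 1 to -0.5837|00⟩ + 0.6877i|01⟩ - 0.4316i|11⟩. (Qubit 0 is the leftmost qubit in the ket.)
-0.5837|00⟩ + 0.6877i|01⟩ + 0.4316i|11⟩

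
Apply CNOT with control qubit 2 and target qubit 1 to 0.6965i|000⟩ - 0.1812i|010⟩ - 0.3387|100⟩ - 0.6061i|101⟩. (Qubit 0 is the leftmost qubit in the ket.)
0.6965i|000⟩ - 0.1812i|010⟩ - 0.3387|100⟩ - 0.6061i|111⟩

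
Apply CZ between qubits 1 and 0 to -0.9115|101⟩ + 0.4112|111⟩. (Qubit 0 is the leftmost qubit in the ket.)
-0.9115|101⟩ - 0.4112|111⟩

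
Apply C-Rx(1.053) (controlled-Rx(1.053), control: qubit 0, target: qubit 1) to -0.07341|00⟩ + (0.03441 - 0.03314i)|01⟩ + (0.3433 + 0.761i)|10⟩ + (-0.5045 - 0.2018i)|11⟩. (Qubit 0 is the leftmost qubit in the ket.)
-0.07341|00⟩ + (0.03441 - 0.03314i)|01⟩ + (0.1954 + 0.9115i)|10⟩ + (-0.05377 - 0.347i)|11⟩

C-Rx(1.053) leaves the control-|0⟩ kets |00⟩, |01⟩ unchanged and applies Rx(1.053) to qubit 1 on the control-|1⟩ pair (|10⟩, |11⟩).
Rx(1.053) = [[cos(θ/2), −i·sin(θ/2)], [−i·sin(θ/2), cos(θ/2)]]; θ = 1.053, cos(θ/2) ≈ 0.864571, sin(θ/2) ≈ 0.50251.
With a = amp(|10⟩) = (0.3433 + 0.761i) and b = amp(|11⟩) = (-0.5045 - 0.2018i):
new amp(|10⟩) = (0.864571)·a + (-0.50251i)·b = (0.1954 + 0.9115i)
new amp(|11⟩) = (-0.50251i)·a + (0.864571)·b = (-0.05377 - 0.347i)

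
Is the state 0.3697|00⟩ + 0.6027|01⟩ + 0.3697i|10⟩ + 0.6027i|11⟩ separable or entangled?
Separable

Writing the state as a|00⟩ + b|01⟩ + c|10⟩ + d|11⟩, it is a product state iff ad − bc = 0.
Here (a, b, c, d) = (0.3697, 0.6027, 0.3697i, 0.6027i): ad − bc = (0.3697)(0.6027i) − (0.6027)(0.3697i) = 0, so the state is separable.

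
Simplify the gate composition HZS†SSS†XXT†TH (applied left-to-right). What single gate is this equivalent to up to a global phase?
X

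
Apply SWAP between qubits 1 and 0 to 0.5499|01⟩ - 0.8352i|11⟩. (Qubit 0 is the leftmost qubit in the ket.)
0.5499|10⟩ - 0.8352i|11⟩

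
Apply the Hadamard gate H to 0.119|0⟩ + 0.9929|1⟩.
0.7862|0⟩ - 0.6179|1⟩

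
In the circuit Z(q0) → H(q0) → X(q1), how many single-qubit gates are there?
3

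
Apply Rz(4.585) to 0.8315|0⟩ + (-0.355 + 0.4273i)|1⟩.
(-0.5493 - 0.6242i)|0⟩ + (-0.08623 - 0.5488i)|1⟩

Rz(4.585) = [[e^(−iθ/2), 0], [0, e^(iθ/2)]] with e^(±iθ/2) = cos(θ/2) ± i·sin(θ/2); θ = 4.585, cos(θ/2) ≈ -0.660665, sin(θ/2) ≈ 0.750681.
With a = amp(|0⟩) = 0.8315 and b = amp(|1⟩) = (-0.355 + 0.4273i):
new amp(|0⟩) = (-0.660665 - 0.750681i)·a = (-0.5493 - 0.6242i)
new amp(|1⟩) = (-0.660665 + 0.750681i)·b = (-0.08623 - 0.5488i)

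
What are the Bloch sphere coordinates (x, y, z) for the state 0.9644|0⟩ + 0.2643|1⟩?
(0.5098, 0, 0.8602)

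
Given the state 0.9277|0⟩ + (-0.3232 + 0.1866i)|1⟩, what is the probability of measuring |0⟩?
0.8606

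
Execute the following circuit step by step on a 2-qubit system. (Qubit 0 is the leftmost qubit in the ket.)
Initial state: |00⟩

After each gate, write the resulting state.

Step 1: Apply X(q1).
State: |01⟩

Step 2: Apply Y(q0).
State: i|11⟩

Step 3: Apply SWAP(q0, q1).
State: i|11⟩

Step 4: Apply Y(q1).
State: |10⟩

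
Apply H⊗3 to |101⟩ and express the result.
1/√8|000⟩ - 1/√8|001⟩ + 1/√8|010⟩ - 1/√8|011⟩ - 1/√8|100⟩ + 1/√8|101⟩ - 1/√8|110⟩ + 1/√8|111⟩

H⊗3 gives amp(|y⟩) = (1/2√2) Σ_x (−1)^(x·y) amp(|x⟩), where x·y is the number of positions in which both x and y have a 1.
|000⟩: (1)/(2√2) = 1/√8
|001⟩: (-1)/(2√2) = -1/√8
|010⟩: (1)/(2√2) = 1/√8
|011⟩: (-1)/(2√2) = -1/√8
|100⟩: (-1)/(2√2) = -1/√8
|101⟩: (1)/(2√2) = 1/√8
|110⟩: (-1)/(2√2) = -1/√8
|111⟩: (1)/(2√2) = 1/√8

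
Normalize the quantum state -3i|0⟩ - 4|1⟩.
-0.6i|0⟩ - 0.8|1⟩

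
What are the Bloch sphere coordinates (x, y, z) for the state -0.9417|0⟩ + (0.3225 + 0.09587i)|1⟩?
(-0.6074, -0.1806, 0.7736)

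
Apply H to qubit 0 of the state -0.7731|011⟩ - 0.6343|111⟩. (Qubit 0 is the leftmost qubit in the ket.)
-0.9952|011⟩ - 0.09815|111⟩

H on qubit 0 mixes each pair of kets that differ only in qubit 0: amplitudes (a, b) of (|…0…⟩, |…1…⟩) become ((a + b)/√2, (a − b)/√2). Kets absent from the input have amplitude 0.
(|011⟩, |111⟩): (a, b) = (-0.7731, -0.6343) → (-0.9952, -0.09815)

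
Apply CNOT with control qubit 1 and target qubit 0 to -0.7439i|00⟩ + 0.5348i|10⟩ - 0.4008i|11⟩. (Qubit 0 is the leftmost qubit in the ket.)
-0.7439i|00⟩ - 0.4008i|01⟩ + 0.5348i|10⟩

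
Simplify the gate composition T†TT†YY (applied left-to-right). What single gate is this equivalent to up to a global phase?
T†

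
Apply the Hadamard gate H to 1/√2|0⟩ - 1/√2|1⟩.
|1⟩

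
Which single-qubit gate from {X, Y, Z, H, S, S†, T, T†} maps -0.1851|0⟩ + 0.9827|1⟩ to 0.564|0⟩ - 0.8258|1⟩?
H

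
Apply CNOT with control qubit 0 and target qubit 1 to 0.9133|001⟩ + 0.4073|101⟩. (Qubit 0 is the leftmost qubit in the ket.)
0.9133|001⟩ + 0.4073|111⟩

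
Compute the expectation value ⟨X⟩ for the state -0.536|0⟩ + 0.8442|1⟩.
-0.905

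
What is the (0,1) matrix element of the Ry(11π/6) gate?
-0.2588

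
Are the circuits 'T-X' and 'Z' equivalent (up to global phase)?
No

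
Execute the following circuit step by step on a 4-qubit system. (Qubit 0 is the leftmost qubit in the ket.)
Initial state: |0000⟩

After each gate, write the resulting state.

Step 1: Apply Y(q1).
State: i|0100⟩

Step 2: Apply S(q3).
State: i|0100⟩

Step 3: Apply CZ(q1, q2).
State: i|0100⟩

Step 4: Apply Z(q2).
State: i|0100⟩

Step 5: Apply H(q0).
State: (1/√2)i|0100⟩ + (1/√2)i|1100⟩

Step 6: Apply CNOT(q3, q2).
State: (1/√2)i|0100⟩ + (1/√2)i|1100⟩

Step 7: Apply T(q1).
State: (-1/2 + (1/2)i)|0100⟩ + (-1/2 + (1/2)i)|1100⟩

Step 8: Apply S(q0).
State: (-1/2 + (1/2)i)|0100⟩ + (-1/2 - (1/2)i)|1100⟩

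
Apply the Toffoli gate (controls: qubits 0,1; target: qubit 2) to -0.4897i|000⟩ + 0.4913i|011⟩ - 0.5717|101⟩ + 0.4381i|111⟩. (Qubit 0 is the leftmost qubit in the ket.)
-0.4897i|000⟩ + 0.4913i|011⟩ - 0.5717|101⟩ + 0.4381i|110⟩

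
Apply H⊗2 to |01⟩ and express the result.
1/2|00⟩ - 1/2|01⟩ + 1/2|10⟩ - 1/2|11⟩

H⊗2 gives amp(|y⟩) = (1/2) Σ_x (−1)^(x·y) amp(|x⟩), where x·y is the number of positions in which both x and y have a 1.
|00⟩: (1)/2 = 1/2
|01⟩: (-1)/2 = -1/2
|10⟩: (1)/2 = 1/2
|11⟩: (-1)/2 = -1/2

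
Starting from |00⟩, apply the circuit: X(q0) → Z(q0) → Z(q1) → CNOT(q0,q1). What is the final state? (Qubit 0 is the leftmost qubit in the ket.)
-|11⟩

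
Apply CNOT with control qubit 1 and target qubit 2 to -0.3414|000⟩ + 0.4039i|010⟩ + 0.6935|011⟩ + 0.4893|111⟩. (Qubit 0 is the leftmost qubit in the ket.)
-0.3414|000⟩ + 0.6935|010⟩ + 0.4039i|011⟩ + 0.4893|110⟩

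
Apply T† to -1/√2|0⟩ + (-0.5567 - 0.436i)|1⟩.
-1/√2|0⟩ + (-0.7019 + 0.08535i)|1⟩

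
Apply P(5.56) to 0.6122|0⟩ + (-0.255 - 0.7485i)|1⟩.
0.6122|0⟩ + (-0.6865 - 0.3924i)|1⟩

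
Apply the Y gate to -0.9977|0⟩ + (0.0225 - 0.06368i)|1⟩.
(-0.06368 - 0.0225i)|0⟩ - 0.9977i|1⟩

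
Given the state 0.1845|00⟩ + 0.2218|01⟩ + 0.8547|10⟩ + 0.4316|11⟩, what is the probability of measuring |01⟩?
0.0492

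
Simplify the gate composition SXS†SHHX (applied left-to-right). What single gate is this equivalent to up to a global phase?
S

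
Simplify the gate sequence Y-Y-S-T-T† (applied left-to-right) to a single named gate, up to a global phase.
S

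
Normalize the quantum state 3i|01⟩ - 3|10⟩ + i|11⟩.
0.6882i|01⟩ - 0.6882|10⟩ + 0.2294i|11⟩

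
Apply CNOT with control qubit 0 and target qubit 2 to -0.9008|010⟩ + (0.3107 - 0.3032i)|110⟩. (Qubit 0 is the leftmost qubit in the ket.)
-0.9008|010⟩ + (0.3107 - 0.3032i)|111⟩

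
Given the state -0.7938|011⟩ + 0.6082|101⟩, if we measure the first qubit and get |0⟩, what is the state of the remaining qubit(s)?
-|11⟩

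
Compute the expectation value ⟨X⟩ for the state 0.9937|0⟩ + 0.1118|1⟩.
0.2222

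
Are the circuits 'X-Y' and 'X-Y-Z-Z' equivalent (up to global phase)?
Yes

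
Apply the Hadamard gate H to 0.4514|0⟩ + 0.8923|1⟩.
0.9501|0⟩ - 0.3118|1⟩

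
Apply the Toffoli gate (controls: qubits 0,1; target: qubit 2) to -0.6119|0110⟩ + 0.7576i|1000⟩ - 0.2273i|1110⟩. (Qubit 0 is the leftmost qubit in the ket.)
-0.6119|0110⟩ + 0.7576i|1000⟩ - 0.2273i|1100⟩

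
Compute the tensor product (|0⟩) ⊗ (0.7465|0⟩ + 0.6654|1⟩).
0.7465|00⟩ + 0.6654|01⟩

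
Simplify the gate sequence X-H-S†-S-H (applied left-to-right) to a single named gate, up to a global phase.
X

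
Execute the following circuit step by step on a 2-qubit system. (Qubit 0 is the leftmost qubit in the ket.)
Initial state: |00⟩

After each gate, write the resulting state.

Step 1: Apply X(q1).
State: |01⟩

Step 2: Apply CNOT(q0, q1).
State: |01⟩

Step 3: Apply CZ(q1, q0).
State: |01⟩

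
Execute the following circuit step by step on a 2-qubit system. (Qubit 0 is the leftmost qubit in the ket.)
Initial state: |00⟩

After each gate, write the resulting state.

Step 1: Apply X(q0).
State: |10⟩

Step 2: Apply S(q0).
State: i|10⟩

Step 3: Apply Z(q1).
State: i|10⟩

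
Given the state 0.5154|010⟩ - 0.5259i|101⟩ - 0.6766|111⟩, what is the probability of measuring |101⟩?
0.2766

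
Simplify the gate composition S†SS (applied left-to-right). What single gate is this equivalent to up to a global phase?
S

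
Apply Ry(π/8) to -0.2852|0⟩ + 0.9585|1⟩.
-0.4667|0⟩ + 0.8844|1⟩

Ry(π/8) = [[cos(θ/2), −sin(θ/2)], [sin(θ/2), cos(θ/2)]]; θ = π/8, cos(θ/2) ≈ 0.980785, sin(θ/2) ≈ 0.19509.
With a = amp(|0⟩) = -0.2852 and b = amp(|1⟩) = 0.9585:
new amp(|0⟩) = (0.980785)·a + (-0.19509)·b = -0.4667
new amp(|1⟩) = (0.19509)·a + (0.980785)·b = 0.8844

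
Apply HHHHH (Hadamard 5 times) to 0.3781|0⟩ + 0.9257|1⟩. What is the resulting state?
0.9219|0⟩ - 0.3872|1⟩

H² = I, so H^5 = H: a single Hadamard. With (a, b) = (0.3781, 0.9257), H gives ((a + b)/√2, (a − b)/√2) = (0.9219, -0.3872).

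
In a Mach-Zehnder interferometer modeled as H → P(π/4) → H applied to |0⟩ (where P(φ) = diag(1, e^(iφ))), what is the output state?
(0.8536 + (1/√8)i)|0⟩ + (0.1464 - (1/√8)i)|1⟩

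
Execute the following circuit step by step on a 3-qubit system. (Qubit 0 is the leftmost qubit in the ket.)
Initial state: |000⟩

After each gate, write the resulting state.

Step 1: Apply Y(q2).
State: i|001⟩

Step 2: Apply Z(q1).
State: i|001⟩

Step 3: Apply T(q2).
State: (-1/√2 + (1/√2)i)|001⟩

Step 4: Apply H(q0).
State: (-1/2 + (1/2)i)|001⟩ + (-1/2 + (1/2)i)|101⟩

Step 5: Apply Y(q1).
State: (-1/2 - (1/2)i)|011⟩ + (-1/2 - (1/2)i)|111⟩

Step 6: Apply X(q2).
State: (-1/2 - (1/2)i)|010⟩ + (-1/2 - (1/2)i)|110⟩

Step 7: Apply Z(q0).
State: (-1/2 - (1/2)i)|010⟩ + (1/2 + (1/2)i)|110⟩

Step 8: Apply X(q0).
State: (1/2 + (1/2)i)|010⟩ + (-1/2 - (1/2)i)|110⟩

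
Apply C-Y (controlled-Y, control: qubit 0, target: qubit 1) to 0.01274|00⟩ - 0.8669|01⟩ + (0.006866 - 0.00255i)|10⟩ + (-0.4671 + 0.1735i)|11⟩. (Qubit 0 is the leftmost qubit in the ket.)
0.01274|00⟩ - 0.8669|01⟩ + (0.1735 + 0.4671i)|10⟩ + (0.00255 + 0.006866i)|11⟩

C-Y leaves the control-|0⟩ kets |00⟩, |01⟩ unchanged and applies Y to qubit 1 on the control-|1⟩ pair (|10⟩, |11⟩).
Y = [[0, -i], [i, 0]].
With a = amp(|10⟩) = (0.006866 - 0.00255i) and b = amp(|11⟩) = (-0.4671 + 0.1735i):
new amp(|10⟩) = (-i)·b = (0.1735 + 0.4671i)
new amp(|11⟩) = (i)·a = (0.00255 + 0.006866i)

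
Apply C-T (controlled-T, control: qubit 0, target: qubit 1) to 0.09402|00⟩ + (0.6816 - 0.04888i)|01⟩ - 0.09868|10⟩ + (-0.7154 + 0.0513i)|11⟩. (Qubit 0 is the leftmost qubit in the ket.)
0.09402|00⟩ + (0.6816 - 0.04888i)|01⟩ - 0.09868|10⟩ + (-0.5421 - 0.4696i)|11⟩

C-T leaves the control-|0⟩ kets |00⟩, |01⟩ unchanged and applies T to qubit 1 on the control-|1⟩ pair (|10⟩, |11⟩).
T = [[1, 0], [0, (1/√2 + (1/√2)i)]].
With a = amp(|10⟩) = -0.09868 and b = amp(|11⟩) = (-0.7154 + 0.0513i):
new amp(|10⟩) = (1)·a = -0.09868
new amp(|11⟩) = (1/√2 + (1/√2)i)·b = (-0.5421 - 0.4696i)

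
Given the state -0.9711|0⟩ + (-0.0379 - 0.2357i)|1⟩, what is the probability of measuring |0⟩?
0.943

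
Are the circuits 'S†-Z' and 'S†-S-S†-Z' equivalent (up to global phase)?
Yes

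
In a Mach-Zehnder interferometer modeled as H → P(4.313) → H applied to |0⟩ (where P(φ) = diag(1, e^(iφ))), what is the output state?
(0.3056 - 0.4606i)|0⟩ + (0.6944 + 0.4606i)|1⟩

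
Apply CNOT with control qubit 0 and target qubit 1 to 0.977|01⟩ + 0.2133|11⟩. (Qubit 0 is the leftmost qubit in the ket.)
0.977|01⟩ + 0.2133|10⟩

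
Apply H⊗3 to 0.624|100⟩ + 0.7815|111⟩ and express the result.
0.4969|000⟩ - 0.05568|001⟩ - 0.05568|010⟩ + 0.4969|011⟩ - 0.4969|100⟩ + 0.05568|101⟩ + 0.05568|110⟩ - 0.4969|111⟩

H⊗3 gives amp(|y⟩) = (1/2√2) Σ_x (−1)^(x·y) amp(|x⟩), where x·y is the number of positions in which both x and y have a 1.
|000⟩: (0.624 + 0.7815)/(2√2) = 0.4969
|001⟩: (0.624 - 0.7815)/(2√2) = -0.05568
|010⟩: (0.624 - 0.7815)/(2√2) = -0.05568
|011⟩: (0.624 + 0.7815)/(2√2) = 0.4969
|100⟩: (-0.624 - 0.7815)/(2√2) = -0.4969
|101⟩: (-0.624 + 0.7815)/(2√2) = 0.05568
|110⟩: (-0.624 + 0.7815)/(2√2) = 0.05568
|111⟩: (-0.624 - 0.7815)/(2√2) = -0.4969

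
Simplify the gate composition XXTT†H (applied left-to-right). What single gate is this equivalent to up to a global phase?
H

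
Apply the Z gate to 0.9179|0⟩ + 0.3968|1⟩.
0.9179|0⟩ - 0.3968|1⟩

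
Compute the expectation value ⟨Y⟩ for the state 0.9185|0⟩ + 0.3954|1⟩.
0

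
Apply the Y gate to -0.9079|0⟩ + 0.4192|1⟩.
-0.4192i|0⟩ - 0.9079i|1⟩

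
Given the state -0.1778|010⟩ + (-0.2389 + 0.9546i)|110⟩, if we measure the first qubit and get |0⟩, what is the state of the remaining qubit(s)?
-|10⟩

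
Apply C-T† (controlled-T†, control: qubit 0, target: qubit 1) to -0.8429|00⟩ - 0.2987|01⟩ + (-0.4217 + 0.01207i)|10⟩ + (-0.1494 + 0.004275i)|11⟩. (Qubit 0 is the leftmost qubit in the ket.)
-0.8429|00⟩ - 0.2987|01⟩ + (-0.4217 + 0.01207i)|10⟩ + (-0.1026 + 0.1087i)|11⟩

C-T† leaves the control-|0⟩ kets |00⟩, |01⟩ unchanged and applies T† to qubit 1 on the control-|1⟩ pair (|10⟩, |11⟩).
T† = [[1, 0], [0, (1/√2 - (1/√2)i)]].
With a = amp(|10⟩) = (-0.4217 + 0.01207i) and b = amp(|11⟩) = (-0.1494 + 0.004275i):
new amp(|10⟩) = (1)·a = (-0.4217 + 0.01207i)
new amp(|11⟩) = (1/√2 - (1/√2)i)·b = (-0.1026 + 0.1087i)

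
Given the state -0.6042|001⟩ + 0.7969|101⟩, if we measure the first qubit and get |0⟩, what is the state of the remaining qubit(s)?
-|01⟩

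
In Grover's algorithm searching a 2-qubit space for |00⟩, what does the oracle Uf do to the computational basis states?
Uf|x⟩ = -|x⟩ if x = 00, else |x⟩ (phase flip on target)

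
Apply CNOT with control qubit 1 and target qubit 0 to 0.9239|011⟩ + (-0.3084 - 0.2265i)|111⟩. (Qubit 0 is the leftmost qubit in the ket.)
(-0.3084 - 0.2265i)|011⟩ + 0.9239|111⟩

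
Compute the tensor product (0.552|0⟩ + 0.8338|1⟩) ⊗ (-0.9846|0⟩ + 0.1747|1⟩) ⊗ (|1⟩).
-0.5435|001⟩ + 0.09643|011⟩ - 0.821|101⟩ + 0.1457|111⟩

amp(|b₁b₂…⟩) = product of the factor amplitudes for bits b₁, b₂, …; only kets whose every factor amplitude is nonzero survive.
|001⟩: (0.552)(-0.9846)(1) = -0.5435
|011⟩: (0.552)(0.1747)(1) = 0.09643
|101⟩: (0.8338)(-0.9846)(1) = -0.821
|111⟩: (0.8338)(0.1747)(1) = 0.1457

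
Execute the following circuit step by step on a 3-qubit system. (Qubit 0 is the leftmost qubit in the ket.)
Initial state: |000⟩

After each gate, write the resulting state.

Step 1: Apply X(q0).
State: |100⟩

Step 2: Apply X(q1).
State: |110⟩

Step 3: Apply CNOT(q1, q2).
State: |111⟩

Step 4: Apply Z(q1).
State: -|111⟩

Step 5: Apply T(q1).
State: (-1/√2 - (1/√2)i)|111⟩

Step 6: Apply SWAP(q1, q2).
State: (-1/√2 - (1/√2)i)|111⟩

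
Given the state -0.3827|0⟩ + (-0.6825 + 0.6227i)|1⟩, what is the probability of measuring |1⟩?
0.8536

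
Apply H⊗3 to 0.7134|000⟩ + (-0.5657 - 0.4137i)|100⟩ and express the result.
(0.05222 - 0.1463i)|000⟩ + (0.05222 - 0.1463i)|001⟩ + (0.05222 - 0.1463i)|010⟩ + (0.05222 - 0.1463i)|011⟩ + (0.4522 + 0.1463i)|100⟩ + (0.4522 + 0.1463i)|101⟩ + (0.4522 + 0.1463i)|110⟩ + (0.4522 + 0.1463i)|111⟩

H⊗3 gives amp(|y⟩) = (1/2√2) Σ_x (−1)^(x·y) amp(|x⟩), where x·y is the number of positions in which both x and y have a 1.
|000⟩: (0.7134 + (-0.5657 - 0.4137i))/(2√2) = (0.05222 - 0.1463i)
|001⟩: (0.7134 + (-0.5657 - 0.4137i))/(2√2) = (0.05222 - 0.1463i)
|010⟩: (0.7134 + (-0.5657 - 0.4137i))/(2√2) = (0.05222 - 0.1463i)
|011⟩: (0.7134 + (-0.5657 - 0.4137i))/(2√2) = (0.05222 - 0.1463i)
|100⟩: (0.7134 - (-0.5657 - 0.4137i))/(2√2) = (0.4522 + 0.1463i)
|101⟩: (0.7134 - (-0.5657 - 0.4137i))/(2√2) = (0.4522 + 0.1463i)
|110⟩: (0.7134 - (-0.5657 - 0.4137i))/(2√2) = (0.4522 + 0.1463i)
|111⟩: (0.7134 - (-0.5657 - 0.4137i))/(2√2) = (0.4522 + 0.1463i)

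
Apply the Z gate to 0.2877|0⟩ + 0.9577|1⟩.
0.2877|0⟩ - 0.9577|1⟩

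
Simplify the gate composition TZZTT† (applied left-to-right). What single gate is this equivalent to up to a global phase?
T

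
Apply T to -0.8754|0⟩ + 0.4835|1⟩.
-0.8754|0⟩ + (0.3419 + 0.3419i)|1⟩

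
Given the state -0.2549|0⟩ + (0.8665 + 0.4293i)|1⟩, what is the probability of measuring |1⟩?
0.9351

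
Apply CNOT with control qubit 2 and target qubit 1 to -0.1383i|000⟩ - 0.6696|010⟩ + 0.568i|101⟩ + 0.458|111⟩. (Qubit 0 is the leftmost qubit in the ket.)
-0.1383i|000⟩ - 0.6696|010⟩ + 0.458|101⟩ + 0.568i|111⟩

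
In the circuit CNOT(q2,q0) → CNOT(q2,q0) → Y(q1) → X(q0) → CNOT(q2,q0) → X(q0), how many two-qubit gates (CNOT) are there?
3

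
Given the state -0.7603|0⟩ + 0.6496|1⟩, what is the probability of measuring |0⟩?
0.5781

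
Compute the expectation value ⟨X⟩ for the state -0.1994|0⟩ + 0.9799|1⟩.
-0.3908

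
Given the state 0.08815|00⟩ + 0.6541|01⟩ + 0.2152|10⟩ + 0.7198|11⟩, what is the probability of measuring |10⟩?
0.04631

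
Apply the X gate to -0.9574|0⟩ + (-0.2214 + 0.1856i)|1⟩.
(-0.2214 + 0.1856i)|0⟩ - 0.9574|1⟩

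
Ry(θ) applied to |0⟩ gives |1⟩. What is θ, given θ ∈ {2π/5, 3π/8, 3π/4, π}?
π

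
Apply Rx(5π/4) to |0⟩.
-0.3827|0⟩ - 0.9239i|1⟩

Rx(5π/4) = [[cos(θ/2), −i·sin(θ/2)], [−i·sin(θ/2), cos(θ/2)]]; θ = 5π/4, cos(θ/2) ≈ -0.382683, sin(θ/2) ≈ 0.92388.
With a = amp(|0⟩) = 1 and b = amp(|1⟩) = 0:
new amp(|0⟩) = (-0.382683)·a + (-0.92388i)·b = -0.3827
new amp(|1⟩) = (-0.92388i)·a + (-0.382683)·b = -0.9239i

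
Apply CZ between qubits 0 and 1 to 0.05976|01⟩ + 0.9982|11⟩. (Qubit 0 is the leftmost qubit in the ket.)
0.05976|01⟩ - 0.9982|11⟩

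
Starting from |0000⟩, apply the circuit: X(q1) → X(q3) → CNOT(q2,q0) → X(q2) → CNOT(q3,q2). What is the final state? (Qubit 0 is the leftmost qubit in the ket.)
|0101⟩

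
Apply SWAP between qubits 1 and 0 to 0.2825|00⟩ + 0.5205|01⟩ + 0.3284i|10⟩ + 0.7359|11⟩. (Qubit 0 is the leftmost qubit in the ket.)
0.2825|00⟩ + 0.3284i|01⟩ + 0.5205|10⟩ + 0.7359|11⟩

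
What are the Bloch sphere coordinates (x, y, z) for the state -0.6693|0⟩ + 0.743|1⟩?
(-0.9946, 0, -0.1041)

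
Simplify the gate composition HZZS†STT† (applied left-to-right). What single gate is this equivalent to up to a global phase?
H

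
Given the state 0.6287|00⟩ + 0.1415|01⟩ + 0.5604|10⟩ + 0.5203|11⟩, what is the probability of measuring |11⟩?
0.2707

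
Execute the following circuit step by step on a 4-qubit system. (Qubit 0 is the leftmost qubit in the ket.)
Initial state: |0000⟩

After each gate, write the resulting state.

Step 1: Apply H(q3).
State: 1/√2|0000⟩ + 1/√2|0001⟩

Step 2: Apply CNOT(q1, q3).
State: 1/√2|0000⟩ + 1/√2|0001⟩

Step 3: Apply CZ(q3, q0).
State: 1/√2|0000⟩ + 1/√2|0001⟩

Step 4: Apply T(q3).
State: 1/√2|0000⟩ + (1/2 + (1/2)i)|0001⟩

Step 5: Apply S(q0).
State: 1/√2|0000⟩ + (1/2 + (1/2)i)|0001⟩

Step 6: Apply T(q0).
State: 1/√2|0000⟩ + (1/2 + (1/2)i)|0001⟩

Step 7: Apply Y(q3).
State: (1/2 - (1/2)i)|0000⟩ + (1/√2)i|0001⟩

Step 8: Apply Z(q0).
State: (1/2 - (1/2)i)|0000⟩ + (1/√2)i|0001⟩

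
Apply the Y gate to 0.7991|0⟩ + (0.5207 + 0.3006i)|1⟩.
(0.3006 - 0.5207i)|0⟩ + 0.7991i|1⟩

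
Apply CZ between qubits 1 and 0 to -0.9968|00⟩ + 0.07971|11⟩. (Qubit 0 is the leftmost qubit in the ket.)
-0.9968|00⟩ - 0.07971|11⟩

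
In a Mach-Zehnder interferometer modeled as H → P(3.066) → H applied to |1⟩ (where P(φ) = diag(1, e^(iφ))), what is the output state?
(0.9986 - 0.03776i)|0⟩ + (0.001428 + 0.03776i)|1⟩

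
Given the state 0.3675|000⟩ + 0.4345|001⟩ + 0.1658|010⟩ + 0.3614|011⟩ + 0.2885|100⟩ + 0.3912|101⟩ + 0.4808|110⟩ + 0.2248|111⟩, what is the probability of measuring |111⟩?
0.05054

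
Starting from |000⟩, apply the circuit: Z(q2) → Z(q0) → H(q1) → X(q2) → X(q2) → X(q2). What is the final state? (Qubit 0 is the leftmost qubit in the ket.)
1/√2|001⟩ + 1/√2|011⟩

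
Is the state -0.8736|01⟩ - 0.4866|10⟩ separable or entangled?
Entangled

Writing the state as a|00⟩ + b|01⟩ + c|10⟩ + d|11⟩, it is a product state iff ad − bc = 0.
Here (a, b, c, d) = (0, -0.8736, -0.4866, 0): ad − bc = (0)(0) − (-0.8736)(-0.4866) = -0.4251 ≠ 0, so the state is entangled.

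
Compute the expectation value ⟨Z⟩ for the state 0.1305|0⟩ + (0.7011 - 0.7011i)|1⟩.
-0.9661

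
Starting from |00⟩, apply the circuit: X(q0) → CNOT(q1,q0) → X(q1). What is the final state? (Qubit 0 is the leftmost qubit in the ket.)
|11⟩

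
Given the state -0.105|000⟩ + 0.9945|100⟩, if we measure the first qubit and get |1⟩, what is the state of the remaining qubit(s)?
|00⟩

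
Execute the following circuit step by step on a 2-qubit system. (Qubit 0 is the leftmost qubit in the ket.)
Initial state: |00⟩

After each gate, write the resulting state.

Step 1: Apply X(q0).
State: |10⟩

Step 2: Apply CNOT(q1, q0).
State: |10⟩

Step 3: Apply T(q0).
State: (1/√2 + (1/√2)i)|10⟩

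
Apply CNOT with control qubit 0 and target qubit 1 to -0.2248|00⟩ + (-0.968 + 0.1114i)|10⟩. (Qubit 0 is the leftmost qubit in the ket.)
-0.2248|00⟩ + (-0.968 + 0.1114i)|11⟩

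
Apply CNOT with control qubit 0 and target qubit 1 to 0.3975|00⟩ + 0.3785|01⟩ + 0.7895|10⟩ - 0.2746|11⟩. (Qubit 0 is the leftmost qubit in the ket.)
0.3975|00⟩ + 0.3785|01⟩ - 0.2746|10⟩ + 0.7895|11⟩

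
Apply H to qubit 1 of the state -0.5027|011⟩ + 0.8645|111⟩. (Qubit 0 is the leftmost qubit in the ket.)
-0.3555|001⟩ + 0.3555|011⟩ + 0.6113|101⟩ - 0.6113|111⟩

H on qubit 1 mixes each pair of kets that differ only in qubit 1: amplitudes (a, b) of (|…0…⟩, |…1…⟩) become ((a + b)/√2, (a − b)/√2). Kets absent from the input have amplitude 0.
(|001⟩, |011⟩): (a, b) = (0, -0.5027) → (-0.3555, 0.3555)
(|101⟩, |111⟩): (a, b) = (0, 0.8645) → (0.6113, -0.6113)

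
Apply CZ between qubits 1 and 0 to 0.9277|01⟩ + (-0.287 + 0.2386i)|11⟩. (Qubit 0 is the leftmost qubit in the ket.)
0.9277|01⟩ + (0.287 - 0.2386i)|11⟩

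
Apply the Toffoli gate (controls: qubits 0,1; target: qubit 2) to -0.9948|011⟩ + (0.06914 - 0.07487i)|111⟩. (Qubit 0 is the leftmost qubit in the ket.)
-0.9948|011⟩ + (0.06914 - 0.07487i)|110⟩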